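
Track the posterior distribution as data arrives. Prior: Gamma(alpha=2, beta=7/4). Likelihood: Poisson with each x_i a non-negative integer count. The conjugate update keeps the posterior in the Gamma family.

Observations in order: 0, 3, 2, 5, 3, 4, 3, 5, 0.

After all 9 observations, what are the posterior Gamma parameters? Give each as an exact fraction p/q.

alpha=27, beta=43/4

obs 1: x=0 → posterior Gamma(2, 11/4)
obs 2: x=3 → posterior Gamma(5, 15/4)
obs 3: x=2 → posterior Gamma(7, 19/4)
obs 4: x=5 → posterior Gamma(12, 23/4)
obs 5: x=3 → posterior Gamma(15, 27/4)
obs 6: x=4 → posterior Gamma(19, 31/4)
obs 7: x=3 → posterior Gamma(22, 35/4)
obs 8: x=5 → posterior Gamma(27, 39/4)
obs 9: x=0 → posterior Gamma(27, 43/4)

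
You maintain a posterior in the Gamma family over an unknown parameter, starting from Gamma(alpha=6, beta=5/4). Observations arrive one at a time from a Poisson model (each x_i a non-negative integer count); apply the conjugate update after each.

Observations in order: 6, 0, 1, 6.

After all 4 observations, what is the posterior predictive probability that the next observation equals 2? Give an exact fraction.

obs 1: x=6 → posterior Gamma(12, 9/4)
obs 2: x=0 → posterior Gamma(12, 13/4)
obs 3: x=1 → posterior Gamma(13, 17/4)
obs 4: x=6 → posterior Gamma(19, 21/4)

8055085957321263884353114848/45474735088646411895751953125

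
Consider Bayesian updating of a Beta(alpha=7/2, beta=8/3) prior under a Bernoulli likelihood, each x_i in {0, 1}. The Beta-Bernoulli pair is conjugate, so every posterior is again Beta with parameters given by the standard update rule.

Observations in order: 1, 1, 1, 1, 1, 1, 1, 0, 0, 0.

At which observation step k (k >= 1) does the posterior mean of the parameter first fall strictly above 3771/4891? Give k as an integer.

obs 1: x=1 → posterior Beta(9/2, 8/3)
obs 2: x=1 → posterior Beta(11/2, 8/3)
obs 3: x=1 → posterior Beta(13/2, 8/3)
obs 4: x=1 → posterior Beta(15/2, 8/3)
obs 5: x=1 → posterior Beta(17/2, 8/3)
obs 6: x=1 → posterior Beta(19/2, 8/3)
obs 7: x=1 → posterior Beta(21/2, 8/3)
obs 8: x=0 → posterior Beta(21/2, 11/3)
obs 9: x=0 → posterior Beta(21/2, 14/3)
obs 10: x=0 → posterior Beta(21/2, 17/3)

k = 6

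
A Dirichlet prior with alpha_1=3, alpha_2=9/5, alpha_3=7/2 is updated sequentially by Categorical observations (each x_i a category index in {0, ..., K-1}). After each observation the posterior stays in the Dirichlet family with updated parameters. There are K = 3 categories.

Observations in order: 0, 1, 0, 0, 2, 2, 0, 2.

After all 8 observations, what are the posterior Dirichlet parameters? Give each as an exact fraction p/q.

alpha_1=7, alpha_2=14/5, alpha_3=13/2

obs 1: x=0 → posterior Dirichlet(4, 9/5, 7/2)
obs 2: x=1 → posterior Dirichlet(4, 14/5, 7/2)
obs 3: x=0 → posterior Dirichlet(5, 14/5, 7/2)
obs 4: x=0 → posterior Dirichlet(6, 14/5, 7/2)
obs 5: x=2 → posterior Dirichlet(6, 14/5, 9/2)
obs 6: x=2 → posterior Dirichlet(6, 14/5, 11/2)
obs 7: x=0 → posterior Dirichlet(7, 14/5, 11/2)
obs 8: x=2 → posterior Dirichlet(7, 14/5, 13/2)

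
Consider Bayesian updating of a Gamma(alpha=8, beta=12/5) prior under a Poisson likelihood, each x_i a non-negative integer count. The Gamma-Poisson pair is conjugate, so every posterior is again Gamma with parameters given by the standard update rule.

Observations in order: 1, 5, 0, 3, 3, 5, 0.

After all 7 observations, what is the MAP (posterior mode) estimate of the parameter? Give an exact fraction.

obs 1: x=1 → posterior Gamma(9, 17/5)
obs 2: x=5 → posterior Gamma(14, 22/5)
obs 3: x=0 → posterior Gamma(14, 27/5)
obs 4: x=3 → posterior Gamma(17, 32/5)
obs 5: x=3 → posterior Gamma(20, 37/5)
obs 6: x=5 → posterior Gamma(25, 42/5)
obs 7: x=0 → posterior Gamma(25, 47/5)

120/47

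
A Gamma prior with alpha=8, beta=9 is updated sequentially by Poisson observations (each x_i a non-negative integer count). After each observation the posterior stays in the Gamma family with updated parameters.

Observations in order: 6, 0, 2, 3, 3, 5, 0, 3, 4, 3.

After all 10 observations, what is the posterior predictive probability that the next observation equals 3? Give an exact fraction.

obs 1: x=6 → posterior Gamma(14, 10)
obs 2: x=0 → posterior Gamma(14, 11)
obs 3: x=2 → posterior Gamma(16, 12)
obs 4: x=3 → posterior Gamma(19, 13)
obs 5: x=3 → posterior Gamma(22, 14)
obs 6: x=5 → posterior Gamma(27, 15)
obs 7: x=0 → posterior Gamma(27, 16)
obs 8: x=3 → posterior Gamma(30, 17)
obs 9: x=4 → posterior Gamma(34, 18)
obs 10: x=3 → posterior Gamma(37, 19)

1882703424607378493860111013869011140757900373164121/10995116277760000000000000000000000000000000000000000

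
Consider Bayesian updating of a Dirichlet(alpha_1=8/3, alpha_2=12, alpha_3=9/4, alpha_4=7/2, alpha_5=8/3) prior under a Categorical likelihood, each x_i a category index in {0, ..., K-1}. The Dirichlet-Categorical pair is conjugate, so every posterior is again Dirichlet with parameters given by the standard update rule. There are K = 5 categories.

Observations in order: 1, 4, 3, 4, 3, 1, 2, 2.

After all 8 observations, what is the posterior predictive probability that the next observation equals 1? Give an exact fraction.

168/373

obs 1: x=1 → posterior Dirichlet(8/3, 13, 9/4, 7/2, 8/3)
obs 2: x=4 → posterior Dirichlet(8/3, 13, 9/4, 7/2, 11/3)
obs 3: x=3 → posterior Dirichlet(8/3, 13, 9/4, 9/2, 11/3)
obs 4: x=4 → posterior Dirichlet(8/3, 13, 9/4, 9/2, 14/3)
obs 5: x=3 → posterior Dirichlet(8/3, 13, 9/4, 11/2, 14/3)
obs 6: x=1 → posterior Dirichlet(8/3, 14, 9/4, 11/2, 14/3)
obs 7: x=2 → posterior Dirichlet(8/3, 14, 13/4, 11/2, 14/3)
obs 8: x=2 → posterior Dirichlet(8/3, 14, 17/4, 11/2, 14/3)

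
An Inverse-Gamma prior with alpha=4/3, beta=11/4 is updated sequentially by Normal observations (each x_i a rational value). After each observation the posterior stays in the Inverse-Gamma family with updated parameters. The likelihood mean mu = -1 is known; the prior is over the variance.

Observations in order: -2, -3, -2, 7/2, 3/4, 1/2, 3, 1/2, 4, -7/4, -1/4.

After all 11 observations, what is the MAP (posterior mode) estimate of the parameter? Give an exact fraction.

obs 1: x=-2 → posterior Inverse-Gamma(11/6, 13/4)
obs 2: x=-3 → posterior Inverse-Gamma(7/3, 21/4)
obs 3: x=-2 → posterior Inverse-Gamma(17/6, 23/4)
obs 4: x=7/2 → posterior Inverse-Gamma(10/3, 127/8)
obs 5: x=3/4 → posterior Inverse-Gamma(23/6, 557/32)
obs 6: x=1/2 → posterior Inverse-Gamma(13/3, 593/32)
obs 7: x=3 → posterior Inverse-Gamma(29/6, 849/32)
obs 8: x=1/2 → posterior Inverse-Gamma(16/3, 885/32)
obs 9: x=4 → posterior Inverse-Gamma(35/6, 1285/32)
obs 10: x=-7/4 → posterior Inverse-Gamma(19/3, 647/16)
obs 11: x=-1/4 → posterior Inverse-Gamma(41/6, 1303/32)

3909/752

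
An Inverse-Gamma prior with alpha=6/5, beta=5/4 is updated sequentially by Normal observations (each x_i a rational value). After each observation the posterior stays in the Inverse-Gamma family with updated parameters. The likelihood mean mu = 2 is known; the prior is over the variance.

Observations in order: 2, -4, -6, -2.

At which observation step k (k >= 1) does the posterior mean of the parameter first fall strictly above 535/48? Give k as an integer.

k = 2

obs 1: x=2 → posterior Inverse-Gamma(17/10, 5/4)
obs 2: x=-4 → posterior Inverse-Gamma(11/5, 77/4)
obs 3: x=-6 → posterior Inverse-Gamma(27/10, 205/4)
obs 4: x=-2 → posterior Inverse-Gamma(16/5, 237/4)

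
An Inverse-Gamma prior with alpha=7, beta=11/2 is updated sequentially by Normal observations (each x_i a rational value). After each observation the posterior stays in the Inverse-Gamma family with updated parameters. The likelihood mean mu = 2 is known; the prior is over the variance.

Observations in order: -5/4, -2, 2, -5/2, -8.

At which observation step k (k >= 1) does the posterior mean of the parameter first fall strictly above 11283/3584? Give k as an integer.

k = 4

obs 1: x=-5/4 → posterior Inverse-Gamma(15/2, 345/32)
obs 2: x=-2 → posterior Inverse-Gamma(8, 601/32)
obs 3: x=2 → posterior Inverse-Gamma(17/2, 601/32)
obs 4: x=-5/2 → posterior Inverse-Gamma(9, 925/32)
obs 5: x=-8 → posterior Inverse-Gamma(19/2, 2525/32)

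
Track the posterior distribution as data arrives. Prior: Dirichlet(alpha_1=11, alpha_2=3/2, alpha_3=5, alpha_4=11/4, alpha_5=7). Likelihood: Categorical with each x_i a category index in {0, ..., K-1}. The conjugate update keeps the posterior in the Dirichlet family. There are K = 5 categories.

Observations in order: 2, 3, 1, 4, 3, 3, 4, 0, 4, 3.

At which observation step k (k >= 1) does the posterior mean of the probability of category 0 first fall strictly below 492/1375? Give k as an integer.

obs 1: x=2 → posterior Dirichlet(11, 3/2, 6, 11/4, 7)
obs 2: x=3 → posterior Dirichlet(11, 3/2, 6, 15/4, 7)
obs 3: x=1 → posterior Dirichlet(11, 5/2, 6, 15/4, 7)
obs 4: x=4 → posterior Dirichlet(11, 5/2, 6, 15/4, 8)
obs 5: x=3 → posterior Dirichlet(11, 5/2, 6, 19/4, 8)
obs 6: x=3 → posterior Dirichlet(11, 5/2, 6, 23/4, 8)
obs 7: x=4 → posterior Dirichlet(11, 5/2, 6, 23/4, 9)
obs 8: x=0 → posterior Dirichlet(12, 5/2, 6, 23/4, 9)
obs 9: x=4 → posterior Dirichlet(12, 5/2, 6, 23/4, 10)
obs 10: x=3 → posterior Dirichlet(12, 5/2, 6, 27/4, 10)

k = 4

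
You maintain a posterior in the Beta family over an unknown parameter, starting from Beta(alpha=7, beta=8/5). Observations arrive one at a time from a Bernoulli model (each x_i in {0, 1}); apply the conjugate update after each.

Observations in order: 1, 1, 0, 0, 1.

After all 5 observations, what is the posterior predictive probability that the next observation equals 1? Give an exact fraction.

25/34

obs 1: x=1 → posterior Beta(8, 8/5)
obs 2: x=1 → posterior Beta(9, 8/5)
obs 3: x=0 → posterior Beta(9, 13/5)
obs 4: x=0 → posterior Beta(9, 18/5)
obs 5: x=1 → posterior Beta(10, 18/5)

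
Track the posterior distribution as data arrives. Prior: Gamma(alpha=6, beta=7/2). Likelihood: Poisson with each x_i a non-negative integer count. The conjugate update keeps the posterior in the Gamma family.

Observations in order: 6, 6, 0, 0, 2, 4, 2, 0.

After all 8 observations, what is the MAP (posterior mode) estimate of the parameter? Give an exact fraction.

obs 1: x=6 → posterior Gamma(12, 9/2)
obs 2: x=6 → posterior Gamma(18, 11/2)
obs 3: x=0 → posterior Gamma(18, 13/2)
obs 4: x=0 → posterior Gamma(18, 15/2)
obs 5: x=2 → posterior Gamma(20, 17/2)
obs 6: x=4 → posterior Gamma(24, 19/2)
obs 7: x=2 → posterior Gamma(26, 21/2)
obs 8: x=0 → posterior Gamma(26, 23/2)

50/23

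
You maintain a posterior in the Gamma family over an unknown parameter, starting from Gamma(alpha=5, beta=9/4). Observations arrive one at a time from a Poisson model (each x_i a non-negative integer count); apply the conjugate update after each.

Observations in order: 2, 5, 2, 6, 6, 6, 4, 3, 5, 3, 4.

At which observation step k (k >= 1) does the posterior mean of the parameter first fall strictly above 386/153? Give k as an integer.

obs 1: x=2 → posterior Gamma(7, 13/4)
obs 2: x=5 → posterior Gamma(12, 17/4)
obs 3: x=2 → posterior Gamma(14, 21/4)
obs 4: x=6 → posterior Gamma(20, 25/4)
obs 5: x=6 → posterior Gamma(26, 29/4)
obs 6: x=6 → posterior Gamma(32, 33/4)
obs 7: x=4 → posterior Gamma(36, 37/4)
obs 8: x=3 → posterior Gamma(39, 41/4)
obs 9: x=5 → posterior Gamma(44, 45/4)
obs 10: x=3 → posterior Gamma(47, 49/4)
obs 11: x=4 → posterior Gamma(51, 53/4)

k = 2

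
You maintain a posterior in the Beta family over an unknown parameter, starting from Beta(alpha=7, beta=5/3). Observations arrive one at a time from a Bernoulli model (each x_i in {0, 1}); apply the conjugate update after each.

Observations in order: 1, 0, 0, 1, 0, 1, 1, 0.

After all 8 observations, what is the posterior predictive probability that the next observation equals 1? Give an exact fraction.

33/50

obs 1: x=1 → posterior Beta(8, 5/3)
obs 2: x=0 → posterior Beta(8, 8/3)
obs 3: x=0 → posterior Beta(8, 11/3)
obs 4: x=1 → posterior Beta(9, 11/3)
obs 5: x=0 → posterior Beta(9, 14/3)
obs 6: x=1 → posterior Beta(10, 14/3)
obs 7: x=1 → posterior Beta(11, 14/3)
obs 8: x=0 → posterior Beta(11, 17/3)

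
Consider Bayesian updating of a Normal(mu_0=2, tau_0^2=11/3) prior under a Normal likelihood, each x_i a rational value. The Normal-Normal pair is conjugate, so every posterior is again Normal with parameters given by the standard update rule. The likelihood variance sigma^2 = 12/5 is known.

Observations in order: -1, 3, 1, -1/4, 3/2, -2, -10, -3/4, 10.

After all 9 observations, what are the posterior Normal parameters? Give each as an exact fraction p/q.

obs 1: x=-1 → posterior Normal(17/91, 132/91)
obs 2: x=3 → posterior Normal(91/73, 66/73)
obs 3: x=1 → posterior Normal(79/67, 44/67)
obs 4: x=-1/4 → posterior Normal(893/1024, 33/64)
obs 5: x=3/2 → posterior Normal(1223/1244, 132/311)
obs 6: x=-2 → posterior Normal(261/488, 22/61)
obs 7: x=-10 → posterior Normal(-1417/1684, 132/421)
obs 8: x=-3/4 → posterior Normal(-113/136, 33/119)
obs 9: x=10 → posterior Normal(103/354, 44/177)

mu_0=103/354, tau_0^2=44/177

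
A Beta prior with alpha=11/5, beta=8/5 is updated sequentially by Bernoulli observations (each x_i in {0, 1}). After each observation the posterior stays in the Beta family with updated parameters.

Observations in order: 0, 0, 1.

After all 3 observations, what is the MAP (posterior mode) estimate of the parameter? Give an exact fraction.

11/24

obs 1: x=0 → posterior Beta(11/5, 13/5)
obs 2: x=0 → posterior Beta(11/5, 18/5)
obs 3: x=1 → posterior Beta(16/5, 18/5)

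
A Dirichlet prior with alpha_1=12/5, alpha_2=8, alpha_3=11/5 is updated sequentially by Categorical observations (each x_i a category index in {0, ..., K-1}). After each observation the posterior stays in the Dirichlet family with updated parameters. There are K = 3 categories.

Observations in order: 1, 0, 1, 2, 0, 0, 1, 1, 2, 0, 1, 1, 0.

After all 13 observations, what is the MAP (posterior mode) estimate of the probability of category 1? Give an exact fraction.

obs 1: x=1 → posterior Dirichlet(12/5, 9, 11/5)
obs 2: x=0 → posterior Dirichlet(17/5, 9, 11/5)
obs 3: x=1 → posterior Dirichlet(17/5, 10, 11/5)
obs 4: x=2 → posterior Dirichlet(17/5, 10, 16/5)
obs 5: x=0 → posterior Dirichlet(22/5, 10, 16/5)
obs 6: x=0 → posterior Dirichlet(27/5, 10, 16/5)
obs 7: x=1 → posterior Dirichlet(27/5, 11, 16/5)
obs 8: x=1 → posterior Dirichlet(27/5, 12, 16/5)
obs 9: x=2 → posterior Dirichlet(27/5, 12, 21/5)
obs 10: x=0 → posterior Dirichlet(32/5, 12, 21/5)
obs 11: x=1 → posterior Dirichlet(32/5, 13, 21/5)
obs 12: x=1 → posterior Dirichlet(32/5, 14, 21/5)
obs 13: x=0 → posterior Dirichlet(37/5, 14, 21/5)

65/113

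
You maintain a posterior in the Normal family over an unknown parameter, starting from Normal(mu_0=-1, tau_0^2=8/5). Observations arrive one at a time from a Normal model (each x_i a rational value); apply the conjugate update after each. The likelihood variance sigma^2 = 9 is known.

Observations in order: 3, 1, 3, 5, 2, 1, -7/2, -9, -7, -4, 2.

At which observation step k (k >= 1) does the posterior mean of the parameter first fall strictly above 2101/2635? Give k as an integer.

k = 6

obs 1: x=3 → posterior Normal(-21/53, 72/53)
obs 2: x=1 → posterior Normal(-13/61, 72/61)
obs 3: x=3 → posterior Normal(11/69, 24/23)
obs 4: x=5 → posterior Normal(51/77, 72/77)
obs 5: x=2 → posterior Normal(67/85, 72/85)
obs 6: x=1 → posterior Normal(25/31, 24/31)
obs 7: x=-7/2 → posterior Normal(47/101, 72/101)
obs 8: x=-9 → posterior Normal(-25/109, 72/109)
obs 9: x=-7 → posterior Normal(-9/13, 8/13)
obs 10: x=-4 → posterior Normal(-113/125, 72/125)
obs 11: x=2 → posterior Normal(-97/133, 72/133)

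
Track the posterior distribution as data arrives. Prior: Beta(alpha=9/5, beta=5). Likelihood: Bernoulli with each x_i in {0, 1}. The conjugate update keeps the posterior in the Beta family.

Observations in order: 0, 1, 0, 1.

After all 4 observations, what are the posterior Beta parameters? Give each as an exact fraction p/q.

alpha=19/5, beta=7

obs 1: x=0 → posterior Beta(9/5, 6)
obs 2: x=1 → posterior Beta(14/5, 6)
obs 3: x=0 → posterior Beta(14/5, 7)
obs 4: x=1 → posterior Beta(19/5, 7)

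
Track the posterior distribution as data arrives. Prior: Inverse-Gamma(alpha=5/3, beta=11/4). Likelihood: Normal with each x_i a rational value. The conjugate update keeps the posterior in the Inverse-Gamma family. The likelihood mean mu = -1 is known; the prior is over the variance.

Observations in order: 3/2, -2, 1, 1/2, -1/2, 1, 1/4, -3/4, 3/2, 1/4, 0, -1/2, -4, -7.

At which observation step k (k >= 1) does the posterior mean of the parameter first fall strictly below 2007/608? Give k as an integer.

obs 1: x=3/2 → posterior Inverse-Gamma(13/6, 47/8)
obs 2: x=-2 → posterior Inverse-Gamma(8/3, 51/8)
obs 3: x=1 → posterior Inverse-Gamma(19/6, 67/8)
obs 4: x=1/2 → posterior Inverse-Gamma(11/3, 19/2)
obs 5: x=-1/2 → posterior Inverse-Gamma(25/6, 77/8)
obs 6: x=1 → posterior Inverse-Gamma(14/3, 93/8)
obs 7: x=1/4 → posterior Inverse-Gamma(31/6, 397/32)
obs 8: x=-3/4 → posterior Inverse-Gamma(17/3, 199/16)
obs 9: x=3/2 → posterior Inverse-Gamma(37/6, 249/16)
obs 10: x=1/4 → posterior Inverse-Gamma(20/3, 523/32)
obs 11: x=0 → posterior Inverse-Gamma(43/6, 539/32)
obs 12: x=-1/2 → posterior Inverse-Gamma(23/3, 543/32)
obs 13: x=-4 → posterior Inverse-Gamma(49/6, 687/32)
obs 14: x=-7 → posterior Inverse-Gamma(26/3, 1263/32)

k = 5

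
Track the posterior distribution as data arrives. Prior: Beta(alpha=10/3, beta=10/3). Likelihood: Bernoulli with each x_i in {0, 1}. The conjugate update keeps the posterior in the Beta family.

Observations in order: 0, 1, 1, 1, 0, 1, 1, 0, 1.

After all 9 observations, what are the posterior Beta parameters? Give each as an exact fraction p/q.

alpha=28/3, beta=19/3

obs 1: x=0 → posterior Beta(10/3, 13/3)
obs 2: x=1 → posterior Beta(13/3, 13/3)
obs 3: x=1 → posterior Beta(16/3, 13/3)
obs 4: x=1 → posterior Beta(19/3, 13/3)
obs 5: x=0 → posterior Beta(19/3, 16/3)
obs 6: x=1 → posterior Beta(22/3, 16/3)
obs 7: x=1 → posterior Beta(25/3, 16/3)
obs 8: x=0 → posterior Beta(25/3, 19/3)
obs 9: x=1 → posterior Beta(28/3, 19/3)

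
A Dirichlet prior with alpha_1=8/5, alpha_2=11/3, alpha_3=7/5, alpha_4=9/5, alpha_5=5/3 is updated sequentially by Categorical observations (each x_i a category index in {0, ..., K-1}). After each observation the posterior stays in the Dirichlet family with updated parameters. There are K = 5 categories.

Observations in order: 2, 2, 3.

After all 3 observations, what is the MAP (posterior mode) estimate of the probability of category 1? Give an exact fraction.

obs 1: x=2 → posterior Dirichlet(8/5, 11/3, 12/5, 9/5, 5/3)
obs 2: x=2 → posterior Dirichlet(8/5, 11/3, 17/5, 9/5, 5/3)
obs 3: x=3 → posterior Dirichlet(8/5, 11/3, 17/5, 14/5, 5/3)

20/61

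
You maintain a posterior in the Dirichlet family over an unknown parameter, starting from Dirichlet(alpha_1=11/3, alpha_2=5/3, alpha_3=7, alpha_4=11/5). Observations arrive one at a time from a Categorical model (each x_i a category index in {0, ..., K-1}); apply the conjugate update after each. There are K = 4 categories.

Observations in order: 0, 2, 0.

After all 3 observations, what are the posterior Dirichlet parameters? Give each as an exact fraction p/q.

alpha_1=17/3, alpha_2=5/3, alpha_3=8, alpha_4=11/5

obs 1: x=0 → posterior Dirichlet(14/3, 5/3, 7, 11/5)
obs 2: x=2 → posterior Dirichlet(14/3, 5/3, 8, 11/5)
obs 3: x=0 → posterior Dirichlet(17/3, 5/3, 8, 11/5)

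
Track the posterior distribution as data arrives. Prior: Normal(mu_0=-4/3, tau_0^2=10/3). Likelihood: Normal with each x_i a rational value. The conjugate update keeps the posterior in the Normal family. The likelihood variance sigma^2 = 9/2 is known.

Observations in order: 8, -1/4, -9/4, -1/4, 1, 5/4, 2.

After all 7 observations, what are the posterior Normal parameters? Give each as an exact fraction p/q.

mu_0=154/167, tau_0^2=90/167

obs 1: x=8 → posterior Normal(124/47, 90/47)
obs 2: x=-1/4 → posterior Normal(119/67, 90/67)
obs 3: x=-9/4 → posterior Normal(74/87, 30/29)
obs 4: x=-1/4 → posterior Normal(69/107, 90/107)
obs 5: x=1 → posterior Normal(89/127, 90/127)
obs 6: x=5/4 → posterior Normal(38/49, 30/49)
obs 7: x=2 → posterior Normal(154/167, 90/167)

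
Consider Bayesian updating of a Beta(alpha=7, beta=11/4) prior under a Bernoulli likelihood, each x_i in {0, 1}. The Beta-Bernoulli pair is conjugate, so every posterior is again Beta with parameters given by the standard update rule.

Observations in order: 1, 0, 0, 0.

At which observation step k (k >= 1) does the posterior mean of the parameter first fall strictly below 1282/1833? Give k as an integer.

obs 1: x=1 → posterior Beta(8, 11/4)
obs 2: x=0 → posterior Beta(8, 15/4)
obs 3: x=0 → posterior Beta(8, 19/4)
obs 4: x=0 → posterior Beta(8, 23/4)

k = 2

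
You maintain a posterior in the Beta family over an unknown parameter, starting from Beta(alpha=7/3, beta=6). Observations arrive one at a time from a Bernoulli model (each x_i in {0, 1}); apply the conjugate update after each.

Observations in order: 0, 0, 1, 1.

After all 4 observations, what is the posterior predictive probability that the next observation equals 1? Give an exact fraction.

obs 1: x=0 → posterior Beta(7/3, 7)
obs 2: x=0 → posterior Beta(7/3, 8)
obs 3: x=1 → posterior Beta(10/3, 8)
obs 4: x=1 → posterior Beta(13/3, 8)

13/37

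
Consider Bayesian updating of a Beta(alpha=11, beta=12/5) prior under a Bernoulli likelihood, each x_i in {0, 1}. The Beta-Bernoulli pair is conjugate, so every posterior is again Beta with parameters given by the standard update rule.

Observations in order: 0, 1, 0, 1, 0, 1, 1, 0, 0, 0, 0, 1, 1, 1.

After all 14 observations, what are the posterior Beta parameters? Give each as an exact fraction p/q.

alpha=18, beta=47/5

obs 1: x=0 → posterior Beta(11, 17/5)
obs 2: x=1 → posterior Beta(12, 17/5)
obs 3: x=0 → posterior Beta(12, 22/5)
obs 4: x=1 → posterior Beta(13, 22/5)
obs 5: x=0 → posterior Beta(13, 27/5)
obs 6: x=1 → posterior Beta(14, 27/5)
obs 7: x=1 → posterior Beta(15, 27/5)
obs 8: x=0 → posterior Beta(15, 32/5)
obs 9: x=0 → posterior Beta(15, 37/5)
obs 10: x=0 → posterior Beta(15, 42/5)
obs 11: x=0 → posterior Beta(15, 47/5)
obs 12: x=1 → posterior Beta(16, 47/5)
obs 13: x=1 → posterior Beta(17, 47/5)
obs 14: x=1 → posterior Beta(18, 47/5)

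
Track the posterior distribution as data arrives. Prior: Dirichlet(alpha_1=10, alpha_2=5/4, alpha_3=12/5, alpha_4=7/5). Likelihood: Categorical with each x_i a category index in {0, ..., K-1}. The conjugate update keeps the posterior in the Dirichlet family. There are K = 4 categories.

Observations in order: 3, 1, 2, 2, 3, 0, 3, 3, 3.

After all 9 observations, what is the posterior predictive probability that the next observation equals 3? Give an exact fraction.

obs 1: x=3 → posterior Dirichlet(10, 5/4, 12/5, 12/5)
obs 2: x=1 → posterior Dirichlet(10, 9/4, 12/5, 12/5)
obs 3: x=2 → posterior Dirichlet(10, 9/4, 17/5, 12/5)
obs 4: x=2 → posterior Dirichlet(10, 9/4, 22/5, 12/5)
obs 5: x=3 → posterior Dirichlet(10, 9/4, 22/5, 17/5)
obs 6: x=0 → posterior Dirichlet(11, 9/4, 22/5, 17/5)
obs 7: x=3 → posterior Dirichlet(11, 9/4, 22/5, 22/5)
obs 8: x=3 → posterior Dirichlet(11, 9/4, 22/5, 27/5)
obs 9: x=3 → posterior Dirichlet(11, 9/4, 22/5, 32/5)

128/481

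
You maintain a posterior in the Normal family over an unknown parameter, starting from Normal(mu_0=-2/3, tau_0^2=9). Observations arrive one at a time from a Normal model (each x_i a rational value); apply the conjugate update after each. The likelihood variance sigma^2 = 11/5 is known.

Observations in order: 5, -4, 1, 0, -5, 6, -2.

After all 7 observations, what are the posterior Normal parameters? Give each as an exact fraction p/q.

mu_0=113/978, tau_0^2=99/326

obs 1: x=5 → posterior Normal(653/168, 99/56)
obs 2: x=-4 → posterior Normal(113/303, 99/101)
obs 3: x=1 → posterior Normal(124/219, 99/146)
obs 4: x=0 → posterior Normal(248/573, 99/191)
obs 5: x=-5 → posterior Normal(-427/708, 99/236)
obs 6: x=6 → posterior Normal(383/843, 99/281)
obs 7: x=-2 → posterior Normal(113/978, 99/326)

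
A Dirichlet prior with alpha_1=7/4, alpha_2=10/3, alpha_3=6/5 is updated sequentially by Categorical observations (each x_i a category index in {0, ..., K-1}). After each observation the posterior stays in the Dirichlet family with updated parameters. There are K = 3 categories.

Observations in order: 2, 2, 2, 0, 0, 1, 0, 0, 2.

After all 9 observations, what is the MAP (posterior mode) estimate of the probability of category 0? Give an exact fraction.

obs 1: x=2 → posterior Dirichlet(7/4, 10/3, 11/5)
obs 2: x=2 → posterior Dirichlet(7/4, 10/3, 16/5)
obs 3: x=2 → posterior Dirichlet(7/4, 10/3, 21/5)
obs 4: x=0 → posterior Dirichlet(11/4, 10/3, 21/5)
obs 5: x=0 → posterior Dirichlet(15/4, 10/3, 21/5)
obs 6: x=1 → posterior Dirichlet(15/4, 13/3, 21/5)
obs 7: x=0 → posterior Dirichlet(19/4, 13/3, 21/5)
obs 8: x=0 → posterior Dirichlet(23/4, 13/3, 21/5)
obs 9: x=2 → posterior Dirichlet(23/4, 13/3, 26/5)

285/737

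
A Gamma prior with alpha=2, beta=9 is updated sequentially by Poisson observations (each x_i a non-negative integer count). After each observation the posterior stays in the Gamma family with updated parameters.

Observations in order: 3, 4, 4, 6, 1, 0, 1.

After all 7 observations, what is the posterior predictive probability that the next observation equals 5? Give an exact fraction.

obs 1: x=3 → posterior Gamma(5, 10)
obs 2: x=4 → posterior Gamma(9, 11)
obs 3: x=4 → posterior Gamma(13, 12)
obs 4: x=6 → posterior Gamma(19, 13)
obs 5: x=1 → posterior Gamma(20, 14)
obs 6: x=0 → posterior Gamma(20, 15)
obs 7: x=1 → posterior Gamma(21, 16)

1027683660738003968834226094080/98100666009922840441972689847969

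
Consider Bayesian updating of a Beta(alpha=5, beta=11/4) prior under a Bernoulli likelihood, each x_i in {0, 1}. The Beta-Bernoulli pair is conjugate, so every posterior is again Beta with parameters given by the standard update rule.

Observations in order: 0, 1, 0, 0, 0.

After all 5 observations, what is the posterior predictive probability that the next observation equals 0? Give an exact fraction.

9/17

obs 1: x=0 → posterior Beta(5, 15/4)
obs 2: x=1 → posterior Beta(6, 15/4)
obs 3: x=0 → posterior Beta(6, 19/4)
obs 4: x=0 → posterior Beta(6, 23/4)
obs 5: x=0 → posterior Beta(6, 27/4)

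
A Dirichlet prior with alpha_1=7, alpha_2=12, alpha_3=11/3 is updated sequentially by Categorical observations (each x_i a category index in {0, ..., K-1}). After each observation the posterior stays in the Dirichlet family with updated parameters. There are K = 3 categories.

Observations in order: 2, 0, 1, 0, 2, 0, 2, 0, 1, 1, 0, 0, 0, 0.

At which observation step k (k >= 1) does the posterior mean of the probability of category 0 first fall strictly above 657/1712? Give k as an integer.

k = 13

obs 1: x=2 → posterior Dirichlet(7, 12, 14/3)
obs 2: x=0 → posterior Dirichlet(8, 12, 14/3)
obs 3: x=1 → posterior Dirichlet(8, 13, 14/3)
obs 4: x=0 → posterior Dirichlet(9, 13, 14/3)
obs 5: x=2 → posterior Dirichlet(9, 13, 17/3)
obs 6: x=0 → posterior Dirichlet(10, 13, 17/3)
obs 7: x=2 → posterior Dirichlet(10, 13, 20/3)
obs 8: x=0 → posterior Dirichlet(11, 13, 20/3)
obs 9: x=1 → posterior Dirichlet(11, 14, 20/3)
obs 10: x=1 → posterior Dirichlet(11, 15, 20/3)
obs 11: x=0 → posterior Dirichlet(12, 15, 20/3)
obs 12: x=0 → posterior Dirichlet(13, 15, 20/3)
obs 13: x=0 → posterior Dirichlet(14, 15, 20/3)
obs 14: x=0 → posterior Dirichlet(15, 15, 20/3)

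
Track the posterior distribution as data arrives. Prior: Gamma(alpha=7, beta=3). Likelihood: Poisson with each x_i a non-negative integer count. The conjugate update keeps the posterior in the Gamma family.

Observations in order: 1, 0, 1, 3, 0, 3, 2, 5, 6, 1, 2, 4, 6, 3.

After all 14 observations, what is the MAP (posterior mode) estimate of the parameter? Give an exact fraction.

obs 1: x=1 → posterior Gamma(8, 4)
obs 2: x=0 → posterior Gamma(8, 5)
obs 3: x=1 → posterior Gamma(9, 6)
obs 4: x=3 → posterior Gamma(12, 7)
obs 5: x=0 → posterior Gamma(12, 8)
obs 6: x=3 → posterior Gamma(15, 9)
obs 7: x=2 → posterior Gamma(17, 10)
obs 8: x=5 → posterior Gamma(22, 11)
obs 9: x=6 → posterior Gamma(28, 12)
obs 10: x=1 → posterior Gamma(29, 13)
obs 11: x=2 → posterior Gamma(31, 14)
obs 12: x=4 → posterior Gamma(35, 15)
obs 13: x=6 → posterior Gamma(41, 16)
obs 14: x=3 → posterior Gamma(44, 17)

43/17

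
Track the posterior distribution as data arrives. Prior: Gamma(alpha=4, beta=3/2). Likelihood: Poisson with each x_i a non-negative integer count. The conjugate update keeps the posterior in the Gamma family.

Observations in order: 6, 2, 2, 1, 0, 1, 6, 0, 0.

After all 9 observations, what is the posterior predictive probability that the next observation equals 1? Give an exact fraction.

5398550404988647849756158965004/20880467999847912034355032910567

obs 1: x=6 → posterior Gamma(10, 5/2)
obs 2: x=2 → posterior Gamma(12, 7/2)
obs 3: x=2 → posterior Gamma(14, 9/2)
obs 4: x=1 → posterior Gamma(15, 11/2)
obs 5: x=0 → posterior Gamma(15, 13/2)
obs 6: x=1 → posterior Gamma(16, 15/2)
obs 7: x=6 → posterior Gamma(22, 17/2)
obs 8: x=0 → posterior Gamma(22, 19/2)
obs 9: x=0 → posterior Gamma(22, 21/2)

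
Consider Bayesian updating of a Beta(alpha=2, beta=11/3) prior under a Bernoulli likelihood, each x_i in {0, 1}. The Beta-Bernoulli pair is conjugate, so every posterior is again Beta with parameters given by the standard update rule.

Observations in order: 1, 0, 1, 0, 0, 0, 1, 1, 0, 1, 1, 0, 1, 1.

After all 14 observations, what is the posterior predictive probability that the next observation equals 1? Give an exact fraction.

30/59

obs 1: x=1 → posterior Beta(3, 11/3)
obs 2: x=0 → posterior Beta(3, 14/3)
obs 3: x=1 → posterior Beta(4, 14/3)
obs 4: x=0 → posterior Beta(4, 17/3)
obs 5: x=0 → posterior Beta(4, 20/3)
obs 6: x=0 → posterior Beta(4, 23/3)
obs 7: x=1 → posterior Beta(5, 23/3)
obs 8: x=1 → posterior Beta(6, 23/3)
obs 9: x=0 → posterior Beta(6, 26/3)
obs 10: x=1 → posterior Beta(7, 26/3)
obs 11: x=1 → posterior Beta(8, 26/3)
obs 12: x=0 → posterior Beta(8, 29/3)
obs 13: x=1 → posterior Beta(9, 29/3)
obs 14: x=1 → posterior Beta(10, 29/3)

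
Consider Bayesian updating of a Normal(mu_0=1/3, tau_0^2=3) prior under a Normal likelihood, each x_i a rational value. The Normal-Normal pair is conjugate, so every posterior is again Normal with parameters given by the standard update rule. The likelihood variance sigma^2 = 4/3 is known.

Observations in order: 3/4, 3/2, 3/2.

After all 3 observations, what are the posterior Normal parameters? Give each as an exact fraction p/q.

obs 1: x=3/4 → posterior Normal(97/156, 12/13)
obs 2: x=3/2 → posterior Normal(259/264, 6/11)
obs 3: x=3/2 → posterior Normal(421/372, 12/31)

mu_0=421/372, tau_0^2=12/31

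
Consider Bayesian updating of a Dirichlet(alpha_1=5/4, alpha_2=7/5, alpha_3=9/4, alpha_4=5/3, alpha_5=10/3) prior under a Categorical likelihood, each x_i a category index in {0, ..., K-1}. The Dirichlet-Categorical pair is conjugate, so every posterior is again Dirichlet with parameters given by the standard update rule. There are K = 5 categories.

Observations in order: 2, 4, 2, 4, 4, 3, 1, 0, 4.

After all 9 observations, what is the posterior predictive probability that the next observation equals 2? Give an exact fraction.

85/378

obs 1: x=2 → posterior Dirichlet(5/4, 7/5, 13/4, 5/3, 10/3)
obs 2: x=4 → posterior Dirichlet(5/4, 7/5, 13/4, 5/3, 13/3)
obs 3: x=2 → posterior Dirichlet(5/4, 7/5, 17/4, 5/3, 13/3)
obs 4: x=4 → posterior Dirichlet(5/4, 7/5, 17/4, 5/3, 16/3)
obs 5: x=4 → posterior Dirichlet(5/4, 7/5, 17/4, 5/3, 19/3)
obs 6: x=3 → posterior Dirichlet(5/4, 7/5, 17/4, 8/3, 19/3)
obs 7: x=1 → posterior Dirichlet(5/4, 12/5, 17/4, 8/3, 19/3)
obs 8: x=0 → posterior Dirichlet(9/4, 12/5, 17/4, 8/3, 19/3)
obs 9: x=4 → posterior Dirichlet(9/4, 12/5, 17/4, 8/3, 22/3)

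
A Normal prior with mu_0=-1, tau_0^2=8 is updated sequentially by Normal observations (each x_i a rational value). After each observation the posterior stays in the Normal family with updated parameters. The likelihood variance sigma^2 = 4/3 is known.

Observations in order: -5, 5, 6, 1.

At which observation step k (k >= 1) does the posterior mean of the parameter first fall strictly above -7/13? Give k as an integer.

obs 1: x=-5 → posterior Normal(-31/7, 8/7)
obs 2: x=5 → posterior Normal(-1/13, 8/13)
obs 3: x=6 → posterior Normal(35/19, 8/19)
obs 4: x=1 → posterior Normal(41/25, 8/25)

k = 2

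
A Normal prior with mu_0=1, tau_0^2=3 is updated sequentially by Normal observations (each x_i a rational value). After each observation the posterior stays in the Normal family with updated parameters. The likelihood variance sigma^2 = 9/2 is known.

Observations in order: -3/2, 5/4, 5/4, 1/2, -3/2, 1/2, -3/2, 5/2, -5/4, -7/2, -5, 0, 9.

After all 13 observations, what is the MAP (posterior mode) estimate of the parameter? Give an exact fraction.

9/58

obs 1: x=-3/2 → posterior Normal(0, 9/5)
obs 2: x=5/4 → posterior Normal(5/14, 9/7)
obs 3: x=5/4 → posterior Normal(5/9, 1)
obs 4: x=1/2 → posterior Normal(6/11, 9/11)
obs 5: x=-3/2 → posterior Normal(3/13, 9/13)
obs 6: x=1/2 → posterior Normal(4/15, 3/5)
obs 7: x=-3/2 → posterior Normal(1/17, 9/17)
obs 8: x=5/2 → posterior Normal(6/19, 9/19)
obs 9: x=-5/4 → posterior Normal(1/6, 3/7)
obs 10: x=-7/2 → posterior Normal(-7/46, 9/23)
obs 11: x=-5 → posterior Normal(-27/50, 9/25)
obs 12: x=0 → posterior Normal(-1/2, 1/3)
obs 13: x=9 → posterior Normal(9/58, 9/29)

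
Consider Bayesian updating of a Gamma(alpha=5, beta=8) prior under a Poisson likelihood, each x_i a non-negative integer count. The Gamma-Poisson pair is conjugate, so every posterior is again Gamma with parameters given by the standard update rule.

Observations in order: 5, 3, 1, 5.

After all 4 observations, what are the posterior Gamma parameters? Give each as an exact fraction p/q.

obs 1: x=5 → posterior Gamma(10, 9)
obs 2: x=3 → posterior Gamma(13, 10)
obs 3: x=1 → posterior Gamma(14, 11)
obs 4: x=5 → posterior Gamma(19, 12)

alpha=19, beta=12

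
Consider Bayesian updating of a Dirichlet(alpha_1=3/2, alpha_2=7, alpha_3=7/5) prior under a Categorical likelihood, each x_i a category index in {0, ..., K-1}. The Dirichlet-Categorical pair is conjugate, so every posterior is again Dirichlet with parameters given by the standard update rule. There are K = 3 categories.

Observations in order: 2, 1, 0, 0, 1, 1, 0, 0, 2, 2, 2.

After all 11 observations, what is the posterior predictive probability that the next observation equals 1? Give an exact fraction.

100/209

obs 1: x=2 → posterior Dirichlet(3/2, 7, 12/5)
obs 2: x=1 → posterior Dirichlet(3/2, 8, 12/5)
obs 3: x=0 → posterior Dirichlet(5/2, 8, 12/5)
obs 4: x=0 → posterior Dirichlet(7/2, 8, 12/5)
obs 5: x=1 → posterior Dirichlet(7/2, 9, 12/5)
obs 6: x=1 → posterior Dirichlet(7/2, 10, 12/5)
obs 7: x=0 → posterior Dirichlet(9/2, 10, 12/5)
obs 8: x=0 → posterior Dirichlet(11/2, 10, 12/5)
obs 9: x=2 → posterior Dirichlet(11/2, 10, 17/5)
obs 10: x=2 → posterior Dirichlet(11/2, 10, 22/5)
obs 11: x=2 → posterior Dirichlet(11/2, 10, 27/5)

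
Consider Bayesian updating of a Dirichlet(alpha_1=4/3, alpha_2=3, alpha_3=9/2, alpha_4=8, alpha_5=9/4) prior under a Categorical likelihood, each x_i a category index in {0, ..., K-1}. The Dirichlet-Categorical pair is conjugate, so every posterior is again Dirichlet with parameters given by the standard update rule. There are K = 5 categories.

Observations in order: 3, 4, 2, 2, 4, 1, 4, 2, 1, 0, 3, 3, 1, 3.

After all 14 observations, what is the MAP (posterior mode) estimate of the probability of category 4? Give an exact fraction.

51/337

obs 1: x=3 → posterior Dirichlet(4/3, 3, 9/2, 9, 9/4)
obs 2: x=4 → posterior Dirichlet(4/3, 3, 9/2, 9, 13/4)
obs 3: x=2 → posterior Dirichlet(4/3, 3, 11/2, 9, 13/4)
obs 4: x=2 → posterior Dirichlet(4/3, 3, 13/2, 9, 13/4)
obs 5: x=4 → posterior Dirichlet(4/3, 3, 13/2, 9, 17/4)
obs 6: x=1 → posterior Dirichlet(4/3, 4, 13/2, 9, 17/4)
obs 7: x=4 → posterior Dirichlet(4/3, 4, 13/2, 9, 21/4)
obs 8: x=2 → posterior Dirichlet(4/3, 4, 15/2, 9, 21/4)
obs 9: x=1 → posterior Dirichlet(4/3, 5, 15/2, 9, 21/4)
obs 10: x=0 → posterior Dirichlet(7/3, 5, 15/2, 9, 21/4)
obs 11: x=3 → posterior Dirichlet(7/3, 5, 15/2, 10, 21/4)
obs 12: x=3 → posterior Dirichlet(7/3, 5, 15/2, 11, 21/4)
obs 13: x=1 → posterior Dirichlet(7/3, 6, 15/2, 11, 21/4)
obs 14: x=3 → posterior Dirichlet(7/3, 6, 15/2, 12, 21/4)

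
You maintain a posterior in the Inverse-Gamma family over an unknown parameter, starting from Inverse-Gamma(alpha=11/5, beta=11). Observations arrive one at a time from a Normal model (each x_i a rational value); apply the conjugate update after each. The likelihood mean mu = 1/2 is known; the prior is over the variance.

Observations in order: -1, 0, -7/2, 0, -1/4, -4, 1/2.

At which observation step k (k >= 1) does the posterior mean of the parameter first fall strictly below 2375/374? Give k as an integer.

k = 2

obs 1: x=-1 → posterior Inverse-Gamma(27/10, 97/8)
obs 2: x=0 → posterior Inverse-Gamma(16/5, 49/4)
obs 3: x=-7/2 → posterior Inverse-Gamma(37/10, 81/4)
obs 4: x=0 → posterior Inverse-Gamma(21/5, 163/8)
obs 5: x=-1/4 → posterior Inverse-Gamma(47/10, 661/32)
obs 6: x=-4 → posterior Inverse-Gamma(26/5, 985/32)
obs 7: x=1/2 → posterior Inverse-Gamma(57/10, 985/32)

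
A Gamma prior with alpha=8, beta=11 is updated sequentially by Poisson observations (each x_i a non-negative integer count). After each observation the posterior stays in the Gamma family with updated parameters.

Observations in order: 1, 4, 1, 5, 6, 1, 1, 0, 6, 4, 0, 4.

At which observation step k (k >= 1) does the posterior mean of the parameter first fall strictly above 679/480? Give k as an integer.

obs 1: x=1 → posterior Gamma(9, 12)
obs 2: x=4 → posterior Gamma(13, 13)
obs 3: x=1 → posterior Gamma(14, 14)
obs 4: x=5 → posterior Gamma(19, 15)
obs 5: x=6 → posterior Gamma(25, 16)
obs 6: x=1 → posterior Gamma(26, 17)
obs 7: x=1 → posterior Gamma(27, 18)
obs 8: x=0 → posterior Gamma(27, 19)
obs 9: x=6 → posterior Gamma(33, 20)
obs 10: x=4 → posterior Gamma(37, 21)
obs 11: x=0 → posterior Gamma(37, 22)
obs 12: x=4 → posterior Gamma(41, 23)

k = 5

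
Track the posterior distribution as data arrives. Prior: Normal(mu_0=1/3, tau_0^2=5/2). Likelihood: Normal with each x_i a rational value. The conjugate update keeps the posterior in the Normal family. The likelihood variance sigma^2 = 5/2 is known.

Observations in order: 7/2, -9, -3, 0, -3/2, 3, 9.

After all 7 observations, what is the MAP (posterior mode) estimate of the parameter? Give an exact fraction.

obs 1: x=7/2 → posterior Normal(23/12, 5/4)
obs 2: x=-9 → posterior Normal(-31/18, 5/6)
obs 3: x=-3 → posterior Normal(-49/24, 5/8)
obs 4: x=0 → posterior Normal(-49/30, 1/2)
obs 5: x=-3/2 → posterior Normal(-29/18, 5/12)
obs 6: x=3 → posterior Normal(-20/21, 5/14)
obs 7: x=9 → posterior Normal(7/24, 5/16)

7/24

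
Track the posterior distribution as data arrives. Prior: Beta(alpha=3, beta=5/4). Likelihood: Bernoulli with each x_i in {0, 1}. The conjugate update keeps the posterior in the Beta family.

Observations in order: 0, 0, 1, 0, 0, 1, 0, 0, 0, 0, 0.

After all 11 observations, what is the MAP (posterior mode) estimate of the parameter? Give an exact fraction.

16/53

obs 1: x=0 → posterior Beta(3, 9/4)
obs 2: x=0 → posterior Beta(3, 13/4)
obs 3: x=1 → posterior Beta(4, 13/4)
obs 4: x=0 → posterior Beta(4, 17/4)
obs 5: x=0 → posterior Beta(4, 21/4)
obs 6: x=1 → posterior Beta(5, 21/4)
obs 7: x=0 → posterior Beta(5, 25/4)
obs 8: x=0 → posterior Beta(5, 29/4)
obs 9: x=0 → posterior Beta(5, 33/4)
obs 10: x=0 → posterior Beta(5, 37/4)
obs 11: x=0 → posterior Beta(5, 41/4)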